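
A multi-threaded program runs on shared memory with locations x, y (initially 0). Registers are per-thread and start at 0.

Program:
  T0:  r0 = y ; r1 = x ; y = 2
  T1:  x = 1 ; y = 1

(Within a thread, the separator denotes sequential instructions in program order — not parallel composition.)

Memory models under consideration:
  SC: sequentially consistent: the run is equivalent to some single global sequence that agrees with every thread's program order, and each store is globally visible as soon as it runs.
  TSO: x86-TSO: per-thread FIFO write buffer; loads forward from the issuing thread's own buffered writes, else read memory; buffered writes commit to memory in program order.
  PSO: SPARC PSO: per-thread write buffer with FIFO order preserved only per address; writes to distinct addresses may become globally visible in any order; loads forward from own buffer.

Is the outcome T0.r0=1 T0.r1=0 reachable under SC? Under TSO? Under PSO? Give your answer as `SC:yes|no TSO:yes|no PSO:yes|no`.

SC:no TSO:no PSO:yes

outcome vector order: (T0.r0,T0.r1)
[SC] allowed = {<0 0>; <0 1>; <1 1>}
[TSO] allowed = {<0 0>; <0 1>; <1 1>}
[PSO] allowed = {<0 0>; <0 1>; <1 0>; <1 1>}
target <1 0> ∈ {PSO}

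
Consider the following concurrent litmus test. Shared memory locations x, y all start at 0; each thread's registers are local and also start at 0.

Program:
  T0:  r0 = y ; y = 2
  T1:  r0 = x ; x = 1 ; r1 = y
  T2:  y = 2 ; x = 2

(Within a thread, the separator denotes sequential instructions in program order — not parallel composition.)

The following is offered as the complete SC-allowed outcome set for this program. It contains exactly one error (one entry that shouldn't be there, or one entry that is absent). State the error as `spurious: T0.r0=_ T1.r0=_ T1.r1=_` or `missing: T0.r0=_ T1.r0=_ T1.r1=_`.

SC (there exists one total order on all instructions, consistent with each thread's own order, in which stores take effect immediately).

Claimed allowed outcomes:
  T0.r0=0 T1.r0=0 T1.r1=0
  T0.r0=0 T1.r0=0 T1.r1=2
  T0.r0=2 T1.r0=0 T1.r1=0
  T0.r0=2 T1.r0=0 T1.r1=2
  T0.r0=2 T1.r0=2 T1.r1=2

missing: T0.r0=0 T1.r0=2 T1.r1=2

outcome vector order: (T0.r0,T1.r0,T1.r1)
under SC → (0,0,0) (0,0,2) (0,2,2) (2,0,0) (2,0,2) (2,2,2)
SC∖claimed = {(0,2,2)}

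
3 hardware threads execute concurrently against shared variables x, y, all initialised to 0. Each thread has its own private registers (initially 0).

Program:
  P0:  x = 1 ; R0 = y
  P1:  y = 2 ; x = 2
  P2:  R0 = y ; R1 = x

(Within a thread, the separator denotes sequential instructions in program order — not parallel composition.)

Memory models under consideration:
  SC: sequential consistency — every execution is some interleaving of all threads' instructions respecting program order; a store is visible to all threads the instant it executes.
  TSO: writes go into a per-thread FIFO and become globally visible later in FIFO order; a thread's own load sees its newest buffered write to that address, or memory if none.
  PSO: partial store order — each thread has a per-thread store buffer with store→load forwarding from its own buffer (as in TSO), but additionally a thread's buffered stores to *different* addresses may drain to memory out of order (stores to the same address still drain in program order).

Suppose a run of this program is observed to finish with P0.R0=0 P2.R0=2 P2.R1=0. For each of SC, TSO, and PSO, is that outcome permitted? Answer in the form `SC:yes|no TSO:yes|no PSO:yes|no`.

outcome vector order: (P0.R0,P2.R0,P2.R1)
under SC → 000; 001; 002; 021; 022; 200; 201; 202; 220; 221; 222
under TSO → 000; 001; 002; 020; 021; 022; 200; 201; 202; 220; 221; 222
under PSO → 000; 001; 002; 020; 021; 022; 200; 201; 202; 220; 221; 222
target 020 ∈ {TSO,PSO}

SC:no TSO:yes PSO:yes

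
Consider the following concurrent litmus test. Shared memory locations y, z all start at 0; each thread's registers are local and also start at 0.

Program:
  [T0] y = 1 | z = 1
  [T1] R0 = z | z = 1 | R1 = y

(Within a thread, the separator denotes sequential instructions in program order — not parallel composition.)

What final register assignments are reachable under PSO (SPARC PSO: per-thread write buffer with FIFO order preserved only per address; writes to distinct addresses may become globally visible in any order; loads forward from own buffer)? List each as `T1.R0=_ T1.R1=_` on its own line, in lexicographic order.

T1.R0=0 T1.R1=0
T1.R0=0 T1.R1=1
T1.R0=1 T1.R1=0
T1.R0=1 T1.R1=1

outcome vector order: (T1.R0,T1.R1)
|PSO outcomes| = 4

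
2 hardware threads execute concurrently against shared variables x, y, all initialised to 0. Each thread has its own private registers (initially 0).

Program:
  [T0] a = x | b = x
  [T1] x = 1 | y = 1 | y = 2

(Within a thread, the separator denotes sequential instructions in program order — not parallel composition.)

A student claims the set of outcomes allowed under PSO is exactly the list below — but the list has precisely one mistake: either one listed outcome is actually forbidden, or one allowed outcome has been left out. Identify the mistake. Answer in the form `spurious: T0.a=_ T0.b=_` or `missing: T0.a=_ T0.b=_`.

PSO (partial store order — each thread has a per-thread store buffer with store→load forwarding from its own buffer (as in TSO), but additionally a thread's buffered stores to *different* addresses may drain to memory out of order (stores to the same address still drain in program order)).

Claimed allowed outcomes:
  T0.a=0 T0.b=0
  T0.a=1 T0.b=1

missing: T0.a=0 T0.b=1

outcome vector order: (T0.a,T0.b)
under PSO → <0 0>, <0 1>, <1 1>
PSO∖claimed = {<0 1>}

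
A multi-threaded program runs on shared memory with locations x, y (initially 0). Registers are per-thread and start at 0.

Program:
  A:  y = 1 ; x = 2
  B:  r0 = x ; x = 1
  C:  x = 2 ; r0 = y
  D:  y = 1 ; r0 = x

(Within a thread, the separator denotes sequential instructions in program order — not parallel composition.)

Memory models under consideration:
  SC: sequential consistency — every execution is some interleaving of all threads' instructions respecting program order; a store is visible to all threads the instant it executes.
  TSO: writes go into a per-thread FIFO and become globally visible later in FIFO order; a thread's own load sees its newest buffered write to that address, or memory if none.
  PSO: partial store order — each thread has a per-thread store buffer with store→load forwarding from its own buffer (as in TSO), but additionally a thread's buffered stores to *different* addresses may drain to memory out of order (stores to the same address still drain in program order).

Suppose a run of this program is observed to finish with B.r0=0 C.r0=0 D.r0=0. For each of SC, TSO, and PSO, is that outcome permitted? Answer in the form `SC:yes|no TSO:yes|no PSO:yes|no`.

outcome vector order: (B.r0,C.r0,D.r0)
SC (10): (0,0,1), (0,0,2), (0,1,0), (0,1,1), (0,1,2), (2,0,1), (2,0,2), (2,1,0), (2,1,1), (2,1,2)
TSO (12): (0,0,0), (0,0,1), (0,0,2), (0,1,0), (0,1,1), (0,1,2), (2,0,0), (2,0,1), (2,0,2), (2,1,0), (2,1,1), (2,1,2)
PSO (12): (0,0,0), (0,0,1), (0,0,2), (0,1,0), (0,1,1), (0,1,2), (2,0,0), (2,0,1), (2,0,2), (2,1,0), (2,1,1), (2,1,2)
target (0,0,0) ∈ {TSO,PSO}

SC:no TSO:yes PSO:yes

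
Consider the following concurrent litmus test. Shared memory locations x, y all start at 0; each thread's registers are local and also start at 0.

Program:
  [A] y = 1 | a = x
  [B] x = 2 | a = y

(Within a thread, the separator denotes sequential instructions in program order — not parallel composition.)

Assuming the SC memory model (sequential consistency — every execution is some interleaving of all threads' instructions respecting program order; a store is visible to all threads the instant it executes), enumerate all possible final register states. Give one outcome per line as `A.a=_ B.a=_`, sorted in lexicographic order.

outcome vector order: (A.a,B.a)
|SC outcomes| = 3

A.a=0 B.a=1
A.a=2 B.a=0
A.a=2 B.a=1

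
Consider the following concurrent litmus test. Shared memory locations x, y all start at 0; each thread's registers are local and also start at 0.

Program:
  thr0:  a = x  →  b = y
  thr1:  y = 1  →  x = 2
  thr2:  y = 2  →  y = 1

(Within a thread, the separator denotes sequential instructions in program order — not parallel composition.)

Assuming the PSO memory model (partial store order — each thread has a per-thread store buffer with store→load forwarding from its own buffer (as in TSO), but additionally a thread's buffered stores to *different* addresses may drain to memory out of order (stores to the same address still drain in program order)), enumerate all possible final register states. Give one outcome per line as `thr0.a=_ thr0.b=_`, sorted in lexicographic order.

outcome vector order: (thr0.a,thr0.b)
|PSO outcomes| = 6

thr0.a=0 thr0.b=0
thr0.a=0 thr0.b=1
thr0.a=0 thr0.b=2
thr0.a=2 thr0.b=0
thr0.a=2 thr0.b=1
thr0.a=2 thr0.b=2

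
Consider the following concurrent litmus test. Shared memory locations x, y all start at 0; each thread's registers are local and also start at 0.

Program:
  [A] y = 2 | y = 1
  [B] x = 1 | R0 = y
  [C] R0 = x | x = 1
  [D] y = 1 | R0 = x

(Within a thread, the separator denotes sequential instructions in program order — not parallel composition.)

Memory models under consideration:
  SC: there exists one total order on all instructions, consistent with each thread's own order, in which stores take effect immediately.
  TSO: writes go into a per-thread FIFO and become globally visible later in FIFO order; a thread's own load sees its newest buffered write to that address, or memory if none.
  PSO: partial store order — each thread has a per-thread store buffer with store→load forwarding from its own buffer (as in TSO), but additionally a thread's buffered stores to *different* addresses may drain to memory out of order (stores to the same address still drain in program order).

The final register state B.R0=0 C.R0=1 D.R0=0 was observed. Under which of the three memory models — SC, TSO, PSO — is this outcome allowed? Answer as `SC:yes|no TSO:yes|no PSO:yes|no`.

outcome vector order: (B.R0,C.R0,D.R0)
[SC] allowed = {(0,0,1); (0,1,1); (1,0,0); (1,0,1); (1,1,0); (1,1,1); (2,0,0); (2,0,1); (2,1,0); (2,1,1)}
[TSO] allowed = {(0,0,0); (0,0,1); (0,1,0); (0,1,1); (1,0,0); (1,0,1); (1,1,0); (1,1,1); (2,0,0); (2,0,1); (2,1,0); (2,1,1)}
[PSO] allowed = {(0,0,0); (0,0,1); (0,1,0); (0,1,1); (1,0,0); (1,0,1); (1,1,0); (1,1,1); (2,0,0); (2,0,1); (2,1,0); (2,1,1)}
target (0,1,0) ∈ {TSO,PSO}

SC:no TSO:yes PSO:yes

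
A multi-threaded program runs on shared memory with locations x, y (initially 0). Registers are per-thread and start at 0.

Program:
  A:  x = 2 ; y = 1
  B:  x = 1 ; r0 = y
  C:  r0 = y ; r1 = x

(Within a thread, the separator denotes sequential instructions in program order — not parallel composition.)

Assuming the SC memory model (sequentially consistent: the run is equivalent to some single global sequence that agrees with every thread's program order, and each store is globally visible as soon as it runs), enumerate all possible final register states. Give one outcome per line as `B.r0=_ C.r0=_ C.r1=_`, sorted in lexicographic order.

B.r0=0 C.r0=0 C.r1=0
B.r0=0 C.r0=0 C.r1=1
B.r0=0 C.r0=0 C.r1=2
B.r0=0 C.r0=1 C.r1=1
B.r0=0 C.r0=1 C.r1=2
B.r0=1 C.r0=0 C.r1=0
B.r0=1 C.r0=0 C.r1=1
B.r0=1 C.r0=0 C.r1=2
B.r0=1 C.r0=1 C.r1=1
B.r0=1 C.r0=1 C.r1=2

outcome vector order: (B.r0,C.r0,C.r1)
|SC outcomes| = 10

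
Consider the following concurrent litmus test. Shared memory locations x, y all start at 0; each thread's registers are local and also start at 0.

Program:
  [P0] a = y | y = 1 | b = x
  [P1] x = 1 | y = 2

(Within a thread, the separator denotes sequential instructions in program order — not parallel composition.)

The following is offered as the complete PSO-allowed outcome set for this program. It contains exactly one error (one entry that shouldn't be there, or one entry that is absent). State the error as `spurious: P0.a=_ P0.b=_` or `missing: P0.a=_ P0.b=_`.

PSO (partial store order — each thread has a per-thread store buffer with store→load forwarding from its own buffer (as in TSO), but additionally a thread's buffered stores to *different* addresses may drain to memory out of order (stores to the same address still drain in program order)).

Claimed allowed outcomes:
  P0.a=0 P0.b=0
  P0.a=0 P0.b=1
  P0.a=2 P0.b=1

missing: P0.a=2 P0.b=0

outcome vector order: (P0.a,P0.b)
under PSO → 0/0, 0/1, 2/0, 2/1
PSO∖claimed = {2/0}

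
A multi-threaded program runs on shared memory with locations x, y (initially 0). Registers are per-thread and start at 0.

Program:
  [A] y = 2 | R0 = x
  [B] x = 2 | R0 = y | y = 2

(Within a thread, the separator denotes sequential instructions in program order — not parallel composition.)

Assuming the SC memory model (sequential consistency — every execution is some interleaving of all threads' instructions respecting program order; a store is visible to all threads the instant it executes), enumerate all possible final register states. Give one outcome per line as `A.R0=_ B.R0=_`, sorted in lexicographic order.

outcome vector order: (A.R0,B.R0)
|SC outcomes| = 3

A.R0=0 B.R0=2
A.R0=2 B.R0=0
A.R0=2 B.R0=2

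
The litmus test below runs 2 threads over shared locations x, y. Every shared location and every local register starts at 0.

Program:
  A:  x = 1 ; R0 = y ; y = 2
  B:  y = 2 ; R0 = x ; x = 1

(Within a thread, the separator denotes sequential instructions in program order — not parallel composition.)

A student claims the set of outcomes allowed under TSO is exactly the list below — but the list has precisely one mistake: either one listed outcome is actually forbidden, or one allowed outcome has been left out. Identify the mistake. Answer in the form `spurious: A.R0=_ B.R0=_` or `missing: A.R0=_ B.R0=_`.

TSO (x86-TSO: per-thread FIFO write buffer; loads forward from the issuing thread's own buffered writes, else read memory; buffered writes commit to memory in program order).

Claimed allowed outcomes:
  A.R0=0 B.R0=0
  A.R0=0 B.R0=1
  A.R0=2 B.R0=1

outcome vector order: (A.R0,B.R0)
under TSO → 00 01 20 21
TSO∖claimed = {20}

missing: A.R0=2 B.R0=0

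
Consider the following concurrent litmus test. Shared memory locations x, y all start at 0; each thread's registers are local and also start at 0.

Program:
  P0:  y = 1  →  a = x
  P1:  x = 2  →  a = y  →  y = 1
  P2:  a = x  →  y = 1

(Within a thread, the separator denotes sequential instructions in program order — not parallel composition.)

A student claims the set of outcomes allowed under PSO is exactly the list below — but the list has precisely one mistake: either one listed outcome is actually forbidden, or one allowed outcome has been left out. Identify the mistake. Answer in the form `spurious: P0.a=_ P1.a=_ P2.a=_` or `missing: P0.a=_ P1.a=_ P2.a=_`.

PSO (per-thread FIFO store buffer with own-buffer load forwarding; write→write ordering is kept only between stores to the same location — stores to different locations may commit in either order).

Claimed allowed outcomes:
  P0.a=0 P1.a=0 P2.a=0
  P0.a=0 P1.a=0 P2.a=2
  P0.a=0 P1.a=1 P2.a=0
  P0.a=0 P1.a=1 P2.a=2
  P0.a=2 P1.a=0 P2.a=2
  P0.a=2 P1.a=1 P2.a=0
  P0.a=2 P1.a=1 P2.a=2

outcome vector order: (P0.a,P1.a,P2.a)
under PSO → 0/0/0; 0/0/2; 0/1/0; 0/1/2; 2/0/0; 2/0/2; 2/1/0; 2/1/2
PSO∖claimed = {2/0/0}

missing: P0.a=2 P1.a=0 P2.a=0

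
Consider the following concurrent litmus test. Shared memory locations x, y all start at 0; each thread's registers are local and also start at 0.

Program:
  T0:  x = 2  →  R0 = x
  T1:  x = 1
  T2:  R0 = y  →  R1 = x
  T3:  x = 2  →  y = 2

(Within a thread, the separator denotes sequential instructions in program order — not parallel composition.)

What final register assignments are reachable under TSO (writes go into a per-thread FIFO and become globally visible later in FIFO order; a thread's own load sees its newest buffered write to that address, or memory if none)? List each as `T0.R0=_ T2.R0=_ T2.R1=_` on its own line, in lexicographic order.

outcome vector order: (T0.R0,T2.R0,T2.R1)
|TSO outcomes| = 10

T0.R0=1 T2.R0=0 T2.R1=0
T0.R0=1 T2.R0=0 T2.R1=1
T0.R0=1 T2.R0=0 T2.R1=2
T0.R0=1 T2.R0=2 T2.R1=1
T0.R0=1 T2.R0=2 T2.R1=2
T0.R0=2 T2.R0=0 T2.R1=0
T0.R0=2 T2.R0=0 T2.R1=1
T0.R0=2 T2.R0=0 T2.R1=2
T0.R0=2 T2.R0=2 T2.R1=1
T0.R0=2 T2.R0=2 T2.R1=2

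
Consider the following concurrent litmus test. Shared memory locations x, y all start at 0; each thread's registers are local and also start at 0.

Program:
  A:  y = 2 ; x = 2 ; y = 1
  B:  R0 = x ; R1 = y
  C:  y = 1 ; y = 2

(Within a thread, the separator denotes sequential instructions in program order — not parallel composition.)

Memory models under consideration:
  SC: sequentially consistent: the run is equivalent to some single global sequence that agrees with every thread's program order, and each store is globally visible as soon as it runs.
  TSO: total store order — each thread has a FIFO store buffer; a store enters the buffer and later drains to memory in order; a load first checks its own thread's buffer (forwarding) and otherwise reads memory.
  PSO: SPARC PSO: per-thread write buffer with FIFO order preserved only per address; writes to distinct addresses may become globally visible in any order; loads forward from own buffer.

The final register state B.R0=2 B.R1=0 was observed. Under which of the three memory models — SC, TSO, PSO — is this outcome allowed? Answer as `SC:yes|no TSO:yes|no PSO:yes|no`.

SC:no TSO:no PSO:yes

outcome vector order: (B.R0,B.R1)
SC: 5 outcomes — {<0 0>; <0 1>; <0 2>; <2 1>; <2 2>}
TSO: 5 outcomes — {<0 0>; <0 1>; <0 2>; <2 1>; <2 2>}
PSO: 6 outcomes — {<0 0>; <0 1>; <0 2>; <2 0>; <2 1>; <2 2>}
target <2 0> ∈ {PSO}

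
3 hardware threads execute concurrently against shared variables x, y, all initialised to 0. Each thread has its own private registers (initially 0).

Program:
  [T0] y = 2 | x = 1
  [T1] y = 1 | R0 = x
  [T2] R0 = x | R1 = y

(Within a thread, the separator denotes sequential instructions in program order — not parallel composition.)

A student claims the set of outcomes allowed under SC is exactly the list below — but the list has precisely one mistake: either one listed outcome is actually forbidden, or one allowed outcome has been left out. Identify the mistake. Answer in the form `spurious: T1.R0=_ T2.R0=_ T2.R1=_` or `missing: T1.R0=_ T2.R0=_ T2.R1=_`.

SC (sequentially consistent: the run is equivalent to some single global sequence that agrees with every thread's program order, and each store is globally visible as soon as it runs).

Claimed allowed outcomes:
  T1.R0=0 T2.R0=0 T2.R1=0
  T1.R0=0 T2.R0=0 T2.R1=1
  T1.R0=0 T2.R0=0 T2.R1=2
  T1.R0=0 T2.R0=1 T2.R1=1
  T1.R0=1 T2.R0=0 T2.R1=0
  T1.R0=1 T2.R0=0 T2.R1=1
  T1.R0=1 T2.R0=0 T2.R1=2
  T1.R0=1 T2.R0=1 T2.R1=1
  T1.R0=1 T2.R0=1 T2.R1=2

missing: T1.R0=0 T2.R0=1 T2.R1=2

outcome vector order: (T1.R0,T2.R0,T2.R1)
SC (10): 0/0/0, 0/0/1, 0/0/2, 0/1/1, 0/1/2, 1/0/0, 1/0/1, 1/0/2, 1/1/1, 1/1/2
SC∖claimed = {0/1/2}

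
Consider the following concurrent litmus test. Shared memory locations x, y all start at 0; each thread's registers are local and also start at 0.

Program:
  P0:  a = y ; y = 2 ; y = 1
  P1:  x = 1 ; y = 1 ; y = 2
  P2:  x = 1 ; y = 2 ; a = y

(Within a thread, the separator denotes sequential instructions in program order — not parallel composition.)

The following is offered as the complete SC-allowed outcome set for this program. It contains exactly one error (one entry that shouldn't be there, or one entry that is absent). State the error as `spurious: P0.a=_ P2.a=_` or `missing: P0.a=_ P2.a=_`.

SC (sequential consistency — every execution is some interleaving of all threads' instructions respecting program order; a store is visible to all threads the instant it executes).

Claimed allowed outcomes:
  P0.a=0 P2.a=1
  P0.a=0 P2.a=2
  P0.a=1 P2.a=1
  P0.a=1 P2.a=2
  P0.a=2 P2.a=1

outcome vector order: (P0.a,P2.a)
under SC → (0,1); (0,2); (1,1); (1,2); (2,1); (2,2)
SC∖claimed = {(2,2)}

missing: P0.a=2 P2.a=2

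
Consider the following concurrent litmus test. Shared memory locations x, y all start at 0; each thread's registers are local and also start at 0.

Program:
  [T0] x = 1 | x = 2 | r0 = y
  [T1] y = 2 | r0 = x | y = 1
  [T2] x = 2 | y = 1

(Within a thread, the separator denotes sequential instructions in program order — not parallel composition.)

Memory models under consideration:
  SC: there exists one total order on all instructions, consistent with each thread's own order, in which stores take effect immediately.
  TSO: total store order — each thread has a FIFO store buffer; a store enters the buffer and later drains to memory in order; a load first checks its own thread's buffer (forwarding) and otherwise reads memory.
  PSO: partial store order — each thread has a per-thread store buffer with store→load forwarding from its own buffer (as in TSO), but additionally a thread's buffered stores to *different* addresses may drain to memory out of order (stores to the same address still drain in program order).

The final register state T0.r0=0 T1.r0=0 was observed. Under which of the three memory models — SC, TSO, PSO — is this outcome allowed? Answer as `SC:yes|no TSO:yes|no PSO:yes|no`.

SC:no TSO:yes PSO:yes

outcome vector order: (T0.r0,T1.r0)
SC: 7 outcomes — {02 10 11 12 20 21 22}
TSO: 9 outcomes — {00 01 02 10 11 12 20 21 22}
PSO: 9 outcomes — {00 01 02 10 11 12 20 21 22}
target 00 ∈ {TSO,PSO}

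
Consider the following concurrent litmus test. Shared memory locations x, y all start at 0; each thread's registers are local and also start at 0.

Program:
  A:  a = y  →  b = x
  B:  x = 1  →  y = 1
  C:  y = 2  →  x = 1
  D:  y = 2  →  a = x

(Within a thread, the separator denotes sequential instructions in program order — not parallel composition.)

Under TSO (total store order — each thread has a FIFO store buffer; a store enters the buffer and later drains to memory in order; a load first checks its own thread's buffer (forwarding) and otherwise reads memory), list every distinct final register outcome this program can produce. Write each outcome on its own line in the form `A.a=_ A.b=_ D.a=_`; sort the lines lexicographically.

A.a=0 A.b=0 D.a=0
A.a=0 A.b=0 D.a=1
A.a=0 A.b=1 D.a=0
A.a=0 A.b=1 D.a=1
A.a=1 A.b=1 D.a=0
A.a=1 A.b=1 D.a=1
A.a=2 A.b=0 D.a=0
A.a=2 A.b=0 D.a=1
A.a=2 A.b=1 D.a=0
A.a=2 A.b=1 D.a=1

outcome vector order: (A.a,A.b,D.a)
|TSO outcomes| = 10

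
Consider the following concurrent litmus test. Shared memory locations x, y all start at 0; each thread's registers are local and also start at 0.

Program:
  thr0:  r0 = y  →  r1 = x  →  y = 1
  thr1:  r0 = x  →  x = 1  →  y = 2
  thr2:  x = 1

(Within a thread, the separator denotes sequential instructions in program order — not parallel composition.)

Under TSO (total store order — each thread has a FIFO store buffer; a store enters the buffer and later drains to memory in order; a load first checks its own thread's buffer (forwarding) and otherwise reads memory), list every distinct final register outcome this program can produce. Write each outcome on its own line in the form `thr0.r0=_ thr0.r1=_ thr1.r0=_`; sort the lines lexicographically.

thr0.r0=0 thr0.r1=0 thr1.r0=0
thr0.r0=0 thr0.r1=0 thr1.r0=1
thr0.r0=0 thr0.r1=1 thr1.r0=0
thr0.r0=0 thr0.r1=1 thr1.r0=1
thr0.r0=2 thr0.r1=1 thr1.r0=0
thr0.r0=2 thr0.r1=1 thr1.r0=1

outcome vector order: (thr0.r0,thr0.r1,thr1.r0)
|TSO outcomes| = 6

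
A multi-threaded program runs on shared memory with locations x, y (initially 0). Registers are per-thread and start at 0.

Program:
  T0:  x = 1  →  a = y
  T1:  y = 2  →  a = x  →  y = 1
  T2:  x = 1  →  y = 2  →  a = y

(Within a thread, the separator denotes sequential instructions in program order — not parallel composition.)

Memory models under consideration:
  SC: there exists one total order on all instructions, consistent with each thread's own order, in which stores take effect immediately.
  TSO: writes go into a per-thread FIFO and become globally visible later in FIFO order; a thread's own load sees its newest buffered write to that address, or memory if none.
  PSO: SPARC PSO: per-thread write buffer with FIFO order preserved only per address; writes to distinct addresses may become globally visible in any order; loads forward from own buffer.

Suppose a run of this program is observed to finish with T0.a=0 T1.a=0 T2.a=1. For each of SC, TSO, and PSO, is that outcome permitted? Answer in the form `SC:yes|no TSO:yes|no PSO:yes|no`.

outcome vector order: (T0.a,T1.a,T2.a)
SC (10): (0,1,1); (0,1,2); (1,0,1); (1,0,2); (1,1,1); (1,1,2); (2,0,1); (2,0,2); (2,1,1); (2,1,2)
TSO (12): (0,0,1); (0,0,2); (0,1,1); (0,1,2); (1,0,1); (1,0,2); (1,1,1); (1,1,2); (2,0,1); (2,0,2); (2,1,1); (2,1,2)
PSO (12): (0,0,1); (0,0,2); (0,1,1); (0,1,2); (1,0,1); (1,0,2); (1,1,1); (1,1,2); (2,0,1); (2,0,2); (2,1,1); (2,1,2)
target (0,0,1) ∈ {TSO,PSO}

SC:no TSO:yes PSO:yes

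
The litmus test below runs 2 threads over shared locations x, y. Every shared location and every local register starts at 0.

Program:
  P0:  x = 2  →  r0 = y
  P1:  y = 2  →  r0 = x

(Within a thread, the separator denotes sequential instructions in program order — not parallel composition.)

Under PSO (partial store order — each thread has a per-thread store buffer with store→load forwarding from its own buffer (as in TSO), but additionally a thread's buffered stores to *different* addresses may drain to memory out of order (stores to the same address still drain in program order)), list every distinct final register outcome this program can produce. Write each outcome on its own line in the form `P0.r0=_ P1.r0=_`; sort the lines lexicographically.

P0.r0=0 P1.r0=0
P0.r0=0 P1.r0=2
P0.r0=2 P1.r0=0
P0.r0=2 P1.r0=2

outcome vector order: (P0.r0,P1.r0)
|PSO outcomes| = 4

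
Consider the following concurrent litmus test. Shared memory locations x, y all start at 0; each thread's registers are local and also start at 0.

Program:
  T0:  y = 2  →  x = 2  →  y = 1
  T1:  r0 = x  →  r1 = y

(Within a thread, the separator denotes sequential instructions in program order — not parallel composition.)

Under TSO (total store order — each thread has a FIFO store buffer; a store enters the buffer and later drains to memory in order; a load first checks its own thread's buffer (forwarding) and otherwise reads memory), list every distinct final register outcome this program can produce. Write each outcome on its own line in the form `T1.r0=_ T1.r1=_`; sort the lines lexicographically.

T1.r0=0 T1.r1=0
T1.r0=0 T1.r1=1
T1.r0=0 T1.r1=2
T1.r0=2 T1.r1=1
T1.r0=2 T1.r1=2

outcome vector order: (T1.r0,T1.r1)
|TSO outcomes| = 5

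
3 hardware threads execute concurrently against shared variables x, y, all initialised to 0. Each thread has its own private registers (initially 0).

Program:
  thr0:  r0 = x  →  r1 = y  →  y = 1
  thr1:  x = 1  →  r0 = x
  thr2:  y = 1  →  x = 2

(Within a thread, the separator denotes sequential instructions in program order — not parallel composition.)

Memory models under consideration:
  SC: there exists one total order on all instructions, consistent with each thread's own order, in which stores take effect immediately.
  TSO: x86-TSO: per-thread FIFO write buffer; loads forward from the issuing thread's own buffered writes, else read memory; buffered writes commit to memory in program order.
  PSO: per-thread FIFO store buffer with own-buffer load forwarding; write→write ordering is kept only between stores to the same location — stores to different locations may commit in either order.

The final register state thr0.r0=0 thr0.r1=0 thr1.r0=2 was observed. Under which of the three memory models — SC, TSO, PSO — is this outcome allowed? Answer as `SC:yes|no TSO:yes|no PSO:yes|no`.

SC:yes TSO:yes PSO:yes

outcome vector order: (thr0.r0,thr0.r1,thr1.r0)
[SC] allowed = {<0 0 1>, <0 0 2>, <0 1 1>, <0 1 2>, <1 0 1>, <1 0 2>, <1 1 1>, <1 1 2>, <2 1 1>, <2 1 2>}
[TSO] allowed = {<0 0 1>, <0 0 2>, <0 1 1>, <0 1 2>, <1 0 1>, <1 0 2>, <1 1 1>, <1 1 2>, <2 1 1>, <2 1 2>}
[PSO] allowed = {<0 0 1>, <0 0 2>, <0 1 1>, <0 1 2>, <1 0 1>, <1 0 2>, <1 1 1>, <1 1 2>, <2 0 1>, <2 0 2>, <2 1 1>, <2 1 2>}
target <0 0 2> ∈ {SC,TSO,PSO}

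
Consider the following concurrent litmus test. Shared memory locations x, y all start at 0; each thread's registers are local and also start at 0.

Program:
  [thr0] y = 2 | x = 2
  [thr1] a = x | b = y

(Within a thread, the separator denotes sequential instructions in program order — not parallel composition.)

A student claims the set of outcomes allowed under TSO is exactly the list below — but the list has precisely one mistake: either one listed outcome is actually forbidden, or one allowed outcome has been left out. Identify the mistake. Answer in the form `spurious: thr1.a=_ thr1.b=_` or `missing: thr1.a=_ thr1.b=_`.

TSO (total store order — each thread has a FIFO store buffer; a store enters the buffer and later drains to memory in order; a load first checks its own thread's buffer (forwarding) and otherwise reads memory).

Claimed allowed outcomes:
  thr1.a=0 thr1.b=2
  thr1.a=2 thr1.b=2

missing: thr1.a=0 thr1.b=0

outcome vector order: (thr1.a,thr1.b)
TSO (3): 00 02 22
TSO∖claimed = {00}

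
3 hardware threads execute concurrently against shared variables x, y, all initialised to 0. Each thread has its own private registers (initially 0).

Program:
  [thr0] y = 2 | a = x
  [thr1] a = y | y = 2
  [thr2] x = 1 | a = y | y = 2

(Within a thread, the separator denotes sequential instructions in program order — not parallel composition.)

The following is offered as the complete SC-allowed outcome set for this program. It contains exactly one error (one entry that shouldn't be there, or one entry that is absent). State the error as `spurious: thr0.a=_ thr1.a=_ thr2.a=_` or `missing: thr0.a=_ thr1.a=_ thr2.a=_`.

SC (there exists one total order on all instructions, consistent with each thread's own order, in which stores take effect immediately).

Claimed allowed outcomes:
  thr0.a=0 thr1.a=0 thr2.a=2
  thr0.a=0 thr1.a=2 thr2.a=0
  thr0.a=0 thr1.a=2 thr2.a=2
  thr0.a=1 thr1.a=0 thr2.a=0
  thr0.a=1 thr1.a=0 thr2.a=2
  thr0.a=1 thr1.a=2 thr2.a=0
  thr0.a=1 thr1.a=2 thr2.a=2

outcome vector order: (thr0.a,thr1.a,thr2.a)
under SC → 0/0/2; 0/2/2; 1/0/0; 1/0/2; 1/2/0; 1/2/2
claimed∖SC = {0/2/0}

spurious: thr0.a=0 thr1.a=2 thr2.a=0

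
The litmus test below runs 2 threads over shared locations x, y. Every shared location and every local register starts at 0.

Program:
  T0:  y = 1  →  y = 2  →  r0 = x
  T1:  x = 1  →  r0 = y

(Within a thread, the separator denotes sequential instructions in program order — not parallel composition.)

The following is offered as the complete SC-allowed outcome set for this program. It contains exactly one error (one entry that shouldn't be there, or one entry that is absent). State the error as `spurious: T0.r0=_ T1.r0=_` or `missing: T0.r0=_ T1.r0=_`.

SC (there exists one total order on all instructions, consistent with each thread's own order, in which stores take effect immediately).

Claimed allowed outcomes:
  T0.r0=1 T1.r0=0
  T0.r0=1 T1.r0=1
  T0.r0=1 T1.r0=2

outcome vector order: (T0.r0,T1.r0)
SC: 4 outcomes — {(0,2), (1,0), (1,1), (1,2)}
SC∖claimed = {(0,2)}

missing: T0.r0=0 T1.r0=2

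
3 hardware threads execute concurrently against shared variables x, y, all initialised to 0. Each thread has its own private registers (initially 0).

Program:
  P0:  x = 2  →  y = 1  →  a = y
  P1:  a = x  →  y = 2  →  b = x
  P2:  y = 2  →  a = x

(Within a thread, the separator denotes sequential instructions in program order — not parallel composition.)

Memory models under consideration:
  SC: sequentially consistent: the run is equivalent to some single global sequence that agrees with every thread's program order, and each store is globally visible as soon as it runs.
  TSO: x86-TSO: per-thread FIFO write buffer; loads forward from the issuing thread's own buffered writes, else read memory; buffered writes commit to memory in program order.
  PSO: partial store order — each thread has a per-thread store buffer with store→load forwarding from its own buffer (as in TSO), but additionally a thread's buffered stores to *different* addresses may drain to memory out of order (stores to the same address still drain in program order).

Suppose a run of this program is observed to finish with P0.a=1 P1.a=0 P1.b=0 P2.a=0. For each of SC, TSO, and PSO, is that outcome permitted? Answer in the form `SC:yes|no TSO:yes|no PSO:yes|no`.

SC:yes TSO:yes PSO:yes

outcome vector order: (P0.a,P1.a,P1.b,P2.a)
[SC] allowed = {<1 0 0 0> <1 0 0 2> <1 0 2 0> <1 0 2 2> <1 2 2 0> <1 2 2 2> <2 0 0 2> <2 0 2 0> <2 0 2 2> <2 2 2 0> <2 2 2 2>}
[TSO] allowed = {<1 0 0 0> <1 0 0 2> <1 0 2 0> <1 0 2 2> <1 2 2 0> <1 2 2 2> <2 0 0 0> <2 0 0 2> <2 0 2 0> <2 0 2 2> <2 2 2 0> <2 2 2 2>}
[PSO] allowed = {<1 0 0 0> <1 0 0 2> <1 0 2 0> <1 0 2 2> <1 2 2 0> <1 2 2 2> <2 0 0 0> <2 0 0 2> <2 0 2 0> <2 0 2 2> <2 2 2 0> <2 2 2 2>}
target <1 0 0 0> ∈ {SC,TSO,PSO}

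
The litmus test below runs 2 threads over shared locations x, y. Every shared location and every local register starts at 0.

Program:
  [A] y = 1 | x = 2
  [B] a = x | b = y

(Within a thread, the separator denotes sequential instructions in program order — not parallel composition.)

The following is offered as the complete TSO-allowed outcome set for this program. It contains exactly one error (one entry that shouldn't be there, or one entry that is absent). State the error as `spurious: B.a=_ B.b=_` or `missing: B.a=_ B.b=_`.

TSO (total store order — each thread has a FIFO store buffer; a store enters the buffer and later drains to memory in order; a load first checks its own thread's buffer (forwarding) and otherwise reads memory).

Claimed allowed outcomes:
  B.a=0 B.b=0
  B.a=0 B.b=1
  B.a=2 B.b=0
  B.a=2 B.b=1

outcome vector order: (B.a,B.b)
TSO: 3 outcomes — {00 01 21}
claimed∖TSO = {20}

spurious: B.a=2 B.b=0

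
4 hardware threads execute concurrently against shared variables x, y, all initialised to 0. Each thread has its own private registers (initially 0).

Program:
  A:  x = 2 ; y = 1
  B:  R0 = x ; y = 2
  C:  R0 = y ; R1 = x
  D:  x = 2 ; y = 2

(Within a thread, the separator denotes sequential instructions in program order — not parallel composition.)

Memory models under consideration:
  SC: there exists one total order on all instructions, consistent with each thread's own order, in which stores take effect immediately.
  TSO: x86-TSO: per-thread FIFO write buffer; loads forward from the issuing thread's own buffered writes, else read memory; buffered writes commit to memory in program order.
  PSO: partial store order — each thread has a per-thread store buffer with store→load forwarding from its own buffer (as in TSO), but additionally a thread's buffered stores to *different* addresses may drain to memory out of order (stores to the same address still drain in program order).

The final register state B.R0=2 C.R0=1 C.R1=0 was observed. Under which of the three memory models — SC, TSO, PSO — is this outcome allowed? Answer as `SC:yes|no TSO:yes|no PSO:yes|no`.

outcome vector order: (B.R0,C.R0,C.R1)
SC: 9 outcomes — {0/0/0 0/0/2 0/1/2 0/2/0 0/2/2 2/0/0 2/0/2 2/1/2 2/2/2}
TSO: 9 outcomes — {0/0/0 0/0/2 0/1/2 0/2/0 0/2/2 2/0/0 2/0/2 2/1/2 2/2/2}
PSO: 12 outcomes — {0/0/0 0/0/2 0/1/0 0/1/2 0/2/0 0/2/2 2/0/0 2/0/2 2/1/0 2/1/2 2/2/0 2/2/2}
target 2/1/0 ∈ {PSO}

SC:no TSO:no PSO:yes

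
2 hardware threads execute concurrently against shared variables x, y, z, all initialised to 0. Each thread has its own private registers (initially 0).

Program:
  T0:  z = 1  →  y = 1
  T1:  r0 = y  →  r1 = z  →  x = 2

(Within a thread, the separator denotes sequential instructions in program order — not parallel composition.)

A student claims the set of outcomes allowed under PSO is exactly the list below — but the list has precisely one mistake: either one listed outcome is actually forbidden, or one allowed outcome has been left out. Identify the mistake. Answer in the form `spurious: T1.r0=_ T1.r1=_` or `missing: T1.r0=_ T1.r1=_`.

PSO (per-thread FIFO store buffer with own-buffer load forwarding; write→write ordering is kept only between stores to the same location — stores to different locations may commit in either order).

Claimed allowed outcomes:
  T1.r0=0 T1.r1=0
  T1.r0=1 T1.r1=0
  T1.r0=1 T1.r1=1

missing: T1.r0=0 T1.r1=1

outcome vector order: (T1.r0,T1.r1)
under PSO → <0 0>; <0 1>; <1 0>; <1 1>
PSO∖claimed = {<0 1>}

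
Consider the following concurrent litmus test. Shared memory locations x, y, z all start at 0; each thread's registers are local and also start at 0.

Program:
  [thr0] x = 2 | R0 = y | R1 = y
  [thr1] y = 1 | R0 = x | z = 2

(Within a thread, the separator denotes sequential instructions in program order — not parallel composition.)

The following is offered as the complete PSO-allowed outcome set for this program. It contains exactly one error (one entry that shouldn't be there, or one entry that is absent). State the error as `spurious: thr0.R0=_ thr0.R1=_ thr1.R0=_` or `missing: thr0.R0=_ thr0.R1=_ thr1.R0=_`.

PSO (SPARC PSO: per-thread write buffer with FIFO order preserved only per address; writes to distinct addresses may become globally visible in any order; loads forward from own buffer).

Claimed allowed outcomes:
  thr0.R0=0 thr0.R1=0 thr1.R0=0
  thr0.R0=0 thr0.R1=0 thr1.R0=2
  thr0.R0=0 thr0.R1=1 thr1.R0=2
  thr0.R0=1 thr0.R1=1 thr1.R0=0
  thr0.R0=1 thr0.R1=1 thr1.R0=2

outcome vector order: (thr0.R0,thr0.R1,thr1.R0)
PSO (6): 0/0/0, 0/0/2, 0/1/0, 0/1/2, 1/1/0, 1/1/2
PSO∖claimed = {0/1/0}

missing: thr0.R0=0 thr0.R1=1 thr1.R0=0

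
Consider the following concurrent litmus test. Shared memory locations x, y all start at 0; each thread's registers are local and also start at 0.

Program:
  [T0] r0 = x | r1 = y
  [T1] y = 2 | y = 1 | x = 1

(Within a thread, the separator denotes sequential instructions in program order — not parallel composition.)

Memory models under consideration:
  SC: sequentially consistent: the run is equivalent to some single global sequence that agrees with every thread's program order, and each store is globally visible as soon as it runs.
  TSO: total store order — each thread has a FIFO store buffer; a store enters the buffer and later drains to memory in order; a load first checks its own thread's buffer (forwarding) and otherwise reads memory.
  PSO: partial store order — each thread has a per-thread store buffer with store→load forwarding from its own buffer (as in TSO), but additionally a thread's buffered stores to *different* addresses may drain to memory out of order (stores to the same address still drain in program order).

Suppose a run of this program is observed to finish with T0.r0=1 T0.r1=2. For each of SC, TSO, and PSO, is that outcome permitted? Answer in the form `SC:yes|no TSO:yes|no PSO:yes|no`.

outcome vector order: (T0.r0,T0.r1)
SC (4): <0 0> <0 1> <0 2> <1 1>
TSO (4): <0 0> <0 1> <0 2> <1 1>
PSO (6): <0 0> <0 1> <0 2> <1 0> <1 1> <1 2>
target <1 2> ∈ {PSO}

SC:no TSO:no PSO:yes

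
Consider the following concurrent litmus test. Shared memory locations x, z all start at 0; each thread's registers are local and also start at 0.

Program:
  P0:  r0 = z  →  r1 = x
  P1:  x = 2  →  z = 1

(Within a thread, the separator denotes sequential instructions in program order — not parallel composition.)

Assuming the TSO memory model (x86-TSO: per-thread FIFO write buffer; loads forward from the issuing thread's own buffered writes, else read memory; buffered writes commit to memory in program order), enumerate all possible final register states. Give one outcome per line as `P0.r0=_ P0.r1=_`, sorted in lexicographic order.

outcome vector order: (P0.r0,P0.r1)
|TSO outcomes| = 3

P0.r0=0 P0.r1=0
P0.r0=0 P0.r1=2
P0.r0=1 P0.r1=2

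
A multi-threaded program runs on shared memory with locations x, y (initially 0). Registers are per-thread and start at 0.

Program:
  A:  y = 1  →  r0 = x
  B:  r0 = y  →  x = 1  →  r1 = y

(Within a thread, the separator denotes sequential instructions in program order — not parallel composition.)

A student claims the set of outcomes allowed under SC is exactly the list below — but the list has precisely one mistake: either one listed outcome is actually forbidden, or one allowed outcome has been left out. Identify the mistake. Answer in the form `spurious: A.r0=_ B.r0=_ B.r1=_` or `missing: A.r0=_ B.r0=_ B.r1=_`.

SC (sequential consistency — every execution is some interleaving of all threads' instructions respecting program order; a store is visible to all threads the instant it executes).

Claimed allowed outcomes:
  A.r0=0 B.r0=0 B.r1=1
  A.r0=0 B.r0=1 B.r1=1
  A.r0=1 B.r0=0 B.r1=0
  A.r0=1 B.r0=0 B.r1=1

outcome vector order: (A.r0,B.r0,B.r1)
SC (5): (0,0,1); (0,1,1); (1,0,0); (1,0,1); (1,1,1)
SC∖claimed = {(1,1,1)}

missing: A.r0=1 B.r0=1 B.r1=1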